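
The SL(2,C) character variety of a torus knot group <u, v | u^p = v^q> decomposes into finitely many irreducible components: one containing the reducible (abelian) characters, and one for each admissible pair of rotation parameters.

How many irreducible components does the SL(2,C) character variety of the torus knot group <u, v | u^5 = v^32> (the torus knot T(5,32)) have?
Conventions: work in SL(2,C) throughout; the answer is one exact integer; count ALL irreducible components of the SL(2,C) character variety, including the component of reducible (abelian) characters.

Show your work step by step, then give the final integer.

For T(5,32): irreducibility forces the central element u^5 = v^32 to one of +I, -I.
On an irreducible component, tr(u) is locked at 2*cos(pi*alpha/5) for some alpha in 1..4, and tr(v) at 2*cos(pi*beta/32) for some beta in 1..31.
Consistency of u^5 = (-1)^alpha I with v^32 = (-1)^beta I forces alpha = beta (mod 2).
Counting: 2 odd alphas x 16 odd betas + 2 even alphas x 15 even betas = 32 + 30 = 62.
components with irreducible characters: 62; plus the single component of reducible (abelian) characters: total 63.

63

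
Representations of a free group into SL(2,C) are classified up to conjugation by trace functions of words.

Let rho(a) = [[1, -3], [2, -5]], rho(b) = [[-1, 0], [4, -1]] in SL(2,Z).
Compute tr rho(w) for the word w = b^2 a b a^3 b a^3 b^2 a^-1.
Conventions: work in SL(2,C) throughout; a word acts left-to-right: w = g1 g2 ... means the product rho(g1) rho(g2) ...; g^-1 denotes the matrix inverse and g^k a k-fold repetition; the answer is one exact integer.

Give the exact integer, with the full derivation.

rho(b) = [[-1, 0], [4, -1]]
... * rho(b) = [[-1, 0], [4, -1]]  ->  [[1, 0], [-8, 1]]
... * rho(a) = [[1, -3], [2, -5]]  ->  [[1, -3], [-6, 19]]
... * rho(b) = [[-1, 0], [4, -1]]  ->  [[-13, 3], [82, -19]]
... * rho(a) = [[1, -3], [2, -5]]  ->  [[-7, 24], [44, -151]]
... * rho(a) = [[1, -3], [2, -5]]  ->  [[41, -99], [-258, 623]]
... * rho(a) = [[1, -3], [2, -5]]  ->  [[-157, 372], [988, -2341]]
... * rho(b) = [[-1, 0], [4, -1]]  ->  [[1645, -372], [-10352, 2341]]
... * rho(a) = [[1, -3], [2, -5]]  ->  [[901, -3075], [-5670, 19351]]
... * rho(a) = [[1, -3], [2, -5]]  ->  [[-5249, 12672], [33032, -79745]]
... * rho(a) = [[1, -3], [2, -5]]  ->  [[20095, -47613], [-126458, 299629]]
... * rho(b) = [[-1, 0], [4, -1]]  ->  [[-210547, 47613], [1324974, -299629]]
... * rho(b) = [[-1, 0], [4, -1]]  ->  [[400999, -47613], [-2523490, 299629]]
... * rho(a^-1) = [[-5, 3], [-2, 1]]  ->  [[-1909769, 1155384], [12018192, -7270841]]
tr = -1909769 + -7270841 = -9180610

-9180610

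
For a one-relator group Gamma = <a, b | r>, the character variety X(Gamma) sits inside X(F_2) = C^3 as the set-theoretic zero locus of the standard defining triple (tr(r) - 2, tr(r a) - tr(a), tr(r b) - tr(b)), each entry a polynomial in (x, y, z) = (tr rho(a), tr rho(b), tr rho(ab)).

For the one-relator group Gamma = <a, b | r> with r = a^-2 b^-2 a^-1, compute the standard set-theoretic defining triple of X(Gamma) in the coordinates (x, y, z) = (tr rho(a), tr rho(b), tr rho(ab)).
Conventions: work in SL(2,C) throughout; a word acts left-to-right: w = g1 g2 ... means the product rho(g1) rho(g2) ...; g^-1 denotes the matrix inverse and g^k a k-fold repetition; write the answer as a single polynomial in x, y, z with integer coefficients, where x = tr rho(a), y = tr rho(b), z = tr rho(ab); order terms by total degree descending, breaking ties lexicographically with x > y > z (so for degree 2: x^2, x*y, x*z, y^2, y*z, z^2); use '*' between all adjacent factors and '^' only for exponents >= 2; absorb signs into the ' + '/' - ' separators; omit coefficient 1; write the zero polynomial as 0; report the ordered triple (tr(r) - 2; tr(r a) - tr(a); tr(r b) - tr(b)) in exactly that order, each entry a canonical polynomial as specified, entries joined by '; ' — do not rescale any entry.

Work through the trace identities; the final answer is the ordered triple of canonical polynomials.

trace(a^-1) = trace(a) = x
trace(a^-2) = trace(a^-1) * trace(a) - trace(1)   [inverse elimination on a] = x^2 - 2
trace(a^-3) = trace(a^-2) * trace(a) - trace(a^-1)   [inverse elimination on a] = x^3 - 3*x
use: trace(a^-1 b) = trace(b) * trace(a) - trace(b a)   [inverse elimination on a] = x*y - z
trace(a^-2 b) = trace(a^-1 b) * trace(a) - trace(a^-1 b a)   [inverse elimination on a] = x^2*y - x*z - y
use: trace(a^-3 b) = trace(a^-2 b) * trace(a) - trace(a^-2 b a)   [inverse elimination on a] = x^3*y - x^2*z - 2*x*y + z
trace(b^-1 a^-3) = trace(a^-3) * trace(b) - trace(a^-3 b)   [inverse elimination on b] = x^2*z - x*y - z
trace(a^-2 b^-2 a^-1) = trace(b^-1 a^-3) * trace(b) - trace(b^-1 a^-3 b)   [inverse elimination on b] = x^2*y*z - x^3 - x*y^2 - y*z + 3*x
apply: trace(b^-2 a^-1) = trace(b^-1 a^-1) * trace(b) - trace(b^-1 a^-1 b) = y*z - x
trace(b^-2) = trace(b^-1) * trace(b) - trace(1) = y^2 - 2
use: trace(a^-2 b^-2) = trace(b^-2 a^-1) * trace(a) - trace(b^-2) = x*y*z - x^2 - y^2 + 2
trace(a^-2 b^-1) = trace(a^-1 b^-1) * trace(a) - trace(a^-1 b^-1 a)  (eliminate a^-1) = x*z - y
trace(a b a b) = trace(b a) * trace(b a) - trace(1)  (split on b) = z^2 - 2
trace(b^-1 a b a) = trace(a b a) * trace(b) - trace(a b a b)  (eliminate b^-1) = x*y*z - y^2 - z^2 + 2
use: trace(a b a^-1 b^-1) = trace(b^-1 a b) * trace(a) - trace(b^-1 a b a)  (eliminate a^-1) = -x*y*z + x^2 + y^2 + z^2 - 2
trace(b^-2 a b a^-1) = trace(a b a^-1 b^-1) * trace(b) - trace(a b a^-1)  (eliminate b^-1) = -x*y^2*z + x^2*y + y^3 + y*z^2 - 3*y
use: trace(b a^-2 b^-2 a) = trace(b^-2 a b a^-1) * trace(a) - trace(b^-2 a b)  (eliminate a^-1) = -x^2*y^2*z + x^3*y + x*y^3 + x*y*z^2 - 4*x*y + z
use: trace(a^-2 b^-2 a^-1 b) = trace(b a^-2 b^-2) * trace(a) - trace(b a^-2 b^-2 a)  (eliminate a^-1) = x^2*y^2*z - x^3*y - x*y^3 - x*y*z^2 + x^2*z + 3*x*y - z
assemble the triple (trace(r) - 2; trace(r a) - x; trace(r b) - y)

x^2*y*z - x^3 - x*y^2 - y*z + 3*x - 2; x*y*z - x^2 - y^2 - x + 2; x^2*y^2*z - x^3*y - x*y^3 - x*y*z^2 + x^2*z + 3*x*y - y - z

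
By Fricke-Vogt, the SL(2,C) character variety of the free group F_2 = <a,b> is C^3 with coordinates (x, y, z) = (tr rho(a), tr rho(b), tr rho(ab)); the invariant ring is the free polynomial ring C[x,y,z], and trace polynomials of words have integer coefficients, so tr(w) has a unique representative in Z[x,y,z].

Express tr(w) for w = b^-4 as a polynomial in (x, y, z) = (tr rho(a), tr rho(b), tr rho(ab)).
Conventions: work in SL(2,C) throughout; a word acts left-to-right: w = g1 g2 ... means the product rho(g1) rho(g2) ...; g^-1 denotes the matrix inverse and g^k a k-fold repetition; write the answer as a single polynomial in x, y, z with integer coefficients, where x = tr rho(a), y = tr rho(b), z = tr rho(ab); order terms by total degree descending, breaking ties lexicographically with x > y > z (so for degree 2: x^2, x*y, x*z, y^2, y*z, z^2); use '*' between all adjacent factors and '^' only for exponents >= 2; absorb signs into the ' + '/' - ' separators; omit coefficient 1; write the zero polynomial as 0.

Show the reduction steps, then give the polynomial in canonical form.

y^4 - 4*y^2 + 2

tr(b^-1) = tr(b) = y
tr(b^-2) = tr(b^-1) * tr(b) - tr(1) = y^2 - 2
so tr(b^-3) = tr(b^-2) * tr(b) - tr(b^-1) = y^3 - 3*y
reduce: tr(b^-4) = tr(b^-3) * tr(b) - tr(b^-2) = y^4 - 4*y^2 + 2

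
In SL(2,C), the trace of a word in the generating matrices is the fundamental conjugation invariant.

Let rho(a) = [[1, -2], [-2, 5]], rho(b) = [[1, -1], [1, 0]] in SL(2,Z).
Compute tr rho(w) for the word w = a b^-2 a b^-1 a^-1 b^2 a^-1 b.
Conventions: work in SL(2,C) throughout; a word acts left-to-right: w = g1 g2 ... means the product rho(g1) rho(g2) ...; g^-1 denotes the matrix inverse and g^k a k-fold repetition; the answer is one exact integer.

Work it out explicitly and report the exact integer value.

rho(a) = [[1, -2], [-2, 5]]
... * rho(b^-1) = [[0, 1], [-1, 1]]  ->  [[2, -1], [-5, 3]]
... * rho(b^-1) = [[0, 1], [-1, 1]]  ->  [[1, 1], [-3, -2]]
... * rho(a) = [[1, -2], [-2, 5]]  ->  [[-1, 3], [1, -4]]
... * rho(b^-1) = [[0, 1], [-1, 1]]  ->  [[-3, 2], [4, -3]]
... * rho(a^-1) = [[5, 2], [2, 1]]  ->  [[-11, -4], [14, 5]]
... * rho(b) = [[1, -1], [1, 0]]  ->  [[-15, 11], [19, -14]]
... * rho(b) = [[1, -1], [1, 0]]  ->  [[-4, 15], [5, -19]]
... * rho(a^-1) = [[5, 2], [2, 1]]  ->  [[10, 7], [-13, -9]]
... * rho(b) = [[1, -1], [1, 0]]  ->  [[17, -10], [-22, 13]]
tr = 17 + 13 = 30

30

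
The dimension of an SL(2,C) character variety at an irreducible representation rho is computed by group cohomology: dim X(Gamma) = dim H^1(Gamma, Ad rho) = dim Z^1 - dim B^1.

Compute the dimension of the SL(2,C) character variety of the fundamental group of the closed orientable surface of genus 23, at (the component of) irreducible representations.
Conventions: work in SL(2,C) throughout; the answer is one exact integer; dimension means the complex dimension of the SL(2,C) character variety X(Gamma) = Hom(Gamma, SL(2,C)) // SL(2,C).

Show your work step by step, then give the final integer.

pi_1 of the closed genus-23 surface has 46 generators bound by the single product-of-commutators relator.
Unconstrained cocycle data is one sl_2 vector per generator (138 dimensions), cut by the relator condition d_2(z) = 0.
At an irreducible rho, H^2 = coker(d_2) vanishes (Poincare duality: H^2 is dual to H^0 = invariants = 0), so d_2 is surjective onto sl_2 and dim Z^1 = 138 - 3 = 135.
Coboundaries contribute dim B^1 = 3 (injective at irreducible rho).
dim H^1 = 135 - 3 = 132 = dim X.

132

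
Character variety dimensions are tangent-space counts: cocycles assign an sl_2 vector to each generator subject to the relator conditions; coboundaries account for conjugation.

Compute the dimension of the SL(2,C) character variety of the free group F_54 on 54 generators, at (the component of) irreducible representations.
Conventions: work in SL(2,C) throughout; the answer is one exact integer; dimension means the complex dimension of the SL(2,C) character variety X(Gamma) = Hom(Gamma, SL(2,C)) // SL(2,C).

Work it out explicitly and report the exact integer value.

Here Gamma is free of rank 54 — no relator constrains a cocycle.
Z^1(Gamma, Ad rho) = (sl_2)^54: a cocycle is a free choice of one sl_2 vector per generator, so dim Z^1 = 3*54 = 162.
Irreducibility makes the coboundary map sl_2 -> Z^1 injective (trivial centralizer), so dim B^1 = 3.
Therefore dim X = 162 - 3 = 159.

159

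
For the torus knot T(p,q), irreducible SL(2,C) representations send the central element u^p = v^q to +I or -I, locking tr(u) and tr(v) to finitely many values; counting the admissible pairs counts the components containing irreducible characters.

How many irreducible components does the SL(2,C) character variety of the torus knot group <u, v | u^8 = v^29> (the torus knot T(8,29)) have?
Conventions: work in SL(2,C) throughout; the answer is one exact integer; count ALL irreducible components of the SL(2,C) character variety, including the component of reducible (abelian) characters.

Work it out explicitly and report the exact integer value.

99

In the torus knot group T(8,29), u^8 = v^29 is central, so an irreducible representation sends it to +I or -I (Schur).
So on each irreducible component the traces are pinned: tr(u) = 2*cos(pi*alpha/8) with 1 <= alpha <= 7, tr(v) = 2*cos(pi*beta/29) with 1 <= beta <= 28.
The two central values (-1)^alpha I and (-1)^beta I must be the same matrix, so alpha and beta share a parity.
count pairs: odd alpha (4 choices) x odd beta (14), plus even alpha (3) x even beta (14): 4*14 + 3*14 = 98.
components with irreducible characters: 98; plus the single component of reducible (abelian) characters: total 99.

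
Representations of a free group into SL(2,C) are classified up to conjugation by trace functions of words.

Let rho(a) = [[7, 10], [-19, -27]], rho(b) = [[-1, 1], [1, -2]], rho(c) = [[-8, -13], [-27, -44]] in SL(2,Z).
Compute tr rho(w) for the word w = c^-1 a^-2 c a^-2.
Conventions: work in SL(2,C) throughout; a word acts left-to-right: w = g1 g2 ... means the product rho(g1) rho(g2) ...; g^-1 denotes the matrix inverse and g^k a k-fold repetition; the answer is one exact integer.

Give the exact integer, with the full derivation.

rho(c^-1) = [[-44, 13], [27, -8]]
... * rho(a^-1) = [[-27, -10], [19, 7]]  ->  [[1435, 531], [-881, -326]]
... * rho(a^-1) = [[-27, -10], [19, 7]]  ->  [[-28656, -10633], [17593, 6528]]
... * rho(c) = [[-8, -13], [-27, -44]]  ->  [[516339, 840380], [-317000, -515941]]
... * rho(a^-1) = [[-27, -10], [19, 7]]  ->  [[2026067, 719270], [-1243879, -441587]]
... * rho(a^-1) = [[-27, -10], [19, 7]]  ->  [[-41037679, -15225780], [25194580, 9347681]]
tr = -41037679 + 9347681 = -31689998

-31689998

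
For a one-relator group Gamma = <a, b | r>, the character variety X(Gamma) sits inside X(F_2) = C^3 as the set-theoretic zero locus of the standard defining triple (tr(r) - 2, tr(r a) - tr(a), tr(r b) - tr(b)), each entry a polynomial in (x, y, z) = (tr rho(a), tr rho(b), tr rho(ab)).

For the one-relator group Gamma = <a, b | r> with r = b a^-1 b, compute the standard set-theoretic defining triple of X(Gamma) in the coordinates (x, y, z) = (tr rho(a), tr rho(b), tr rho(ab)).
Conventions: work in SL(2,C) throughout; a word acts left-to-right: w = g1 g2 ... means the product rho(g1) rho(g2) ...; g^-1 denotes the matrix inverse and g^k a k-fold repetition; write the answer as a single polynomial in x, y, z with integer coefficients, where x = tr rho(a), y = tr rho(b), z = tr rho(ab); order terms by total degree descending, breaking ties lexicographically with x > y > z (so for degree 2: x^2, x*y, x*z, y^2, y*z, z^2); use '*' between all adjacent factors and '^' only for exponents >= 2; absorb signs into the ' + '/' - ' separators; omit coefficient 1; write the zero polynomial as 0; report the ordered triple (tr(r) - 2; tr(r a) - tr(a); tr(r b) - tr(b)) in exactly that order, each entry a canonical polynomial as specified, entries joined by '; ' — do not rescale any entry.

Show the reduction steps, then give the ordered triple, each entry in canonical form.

trace(b^2) = trace(b) trace(b) - trace(1)  (reduce the b square) = y^2 - 2
reduce: trace(b^2 a) = trace(b) trace(a b) - trace(a)  (reduce the b square) = y*z - x
trace(b a^-1 b) = trace(b^2) trace(a) - trace(b^2 a)  (eliminate a^-1) = x*y^2 - y*z - x
trace(b a b a) = trace(a b) trace(a b) - trace(1)   [split at a repeated a] = z^2 - 2
trace(b a^-1 b a) = trace(b a b) trace(a) - trace(b a b a)   [inverse elimination on a] = x*y*z - x^2 - z^2 + 2
so trace(b^3) = trace(b) trace(b^2) - trace(b) = y^3 - 3*y
so trace(b^3 a) = trace(b) trace(b a b) - trace(b a) = y^2*z - x*y - z
trace(b a^-1 b^2) = trace(b^3) trace(a) - trace(b^3 a) = x*y^3 - y^2*z - 2*x*y + z
assemble the triple (trace(r) - 2; trace(r a) - x; trace(r b) - y)

x*y^2 - y*z - x - 2; x*y*z - x^2 - z^2 - x + 2; x*y^3 - y^2*z - 2*x*y - y + z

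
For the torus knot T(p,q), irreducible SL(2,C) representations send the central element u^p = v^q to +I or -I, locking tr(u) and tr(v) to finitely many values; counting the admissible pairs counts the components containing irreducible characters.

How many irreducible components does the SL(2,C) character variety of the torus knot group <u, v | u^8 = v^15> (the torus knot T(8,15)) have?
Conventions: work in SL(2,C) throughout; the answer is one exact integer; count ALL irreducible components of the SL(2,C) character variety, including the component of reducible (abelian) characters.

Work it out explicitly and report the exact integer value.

For T(8,15): irreducibility forces the central element u^8 = v^15 to one of +I, -I.
This locks tr(u) to 2*cos(pi*alpha/8), alpha in 1..7, and tr(v) to 2*cos(pi*beta/15), beta in 1..14, on each component of irreducible characters.
Consistency of u^8 = (-1)^alpha I with v^15 = (-1)^beta I forces alpha = beta (mod 2).
count pairs: odd alpha (4 choices) x odd beta (7), plus even alpha (3) x even beta (7): 4*7 + 3*7 = 49.
components with irreducible characters: 49; plus the single component of reducible (abelian) characters: total 50.

50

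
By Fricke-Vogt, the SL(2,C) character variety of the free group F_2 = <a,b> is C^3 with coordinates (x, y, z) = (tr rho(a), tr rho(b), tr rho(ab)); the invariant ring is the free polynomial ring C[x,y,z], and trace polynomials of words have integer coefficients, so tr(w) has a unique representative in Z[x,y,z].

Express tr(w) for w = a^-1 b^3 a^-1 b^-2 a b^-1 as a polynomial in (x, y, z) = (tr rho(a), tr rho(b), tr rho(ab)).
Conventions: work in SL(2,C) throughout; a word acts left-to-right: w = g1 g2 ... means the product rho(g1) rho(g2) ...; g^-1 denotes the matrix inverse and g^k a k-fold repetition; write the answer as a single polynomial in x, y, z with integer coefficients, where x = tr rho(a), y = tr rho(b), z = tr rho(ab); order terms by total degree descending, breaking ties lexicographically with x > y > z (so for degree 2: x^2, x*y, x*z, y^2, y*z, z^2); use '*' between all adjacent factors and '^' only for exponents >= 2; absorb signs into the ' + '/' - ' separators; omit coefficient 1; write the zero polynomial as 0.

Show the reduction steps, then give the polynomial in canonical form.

trace(b^2 a) = trace(b) trace(a b) - trace(a)  (reduce the b square) = y*z - x
reduce: trace(b^2) = trace(b) trace(b) - trace(1)  (reduce the b square) = y^2 - 2
so trace(a b^2 a) = trace(a) trace(b^2 a) - trace(b^2)  (reduce the a square) = x*y*z - x^2 - y^2 + 2
trace(a b a b) = trace(b a) trace(b a) - trace(1)  (split on b) = z^2 - 2
reduce: trace(a b a) = trace(a) trace(b a) - trace(b)  (reduce the a square) = x*z - y
trace(a b^2 a b) = trace(b) trace(a b a b) - trace(a b a)  (reduce the b square) = y*z^2 - x*z - y
reduce: trace(b^-1 a b^2 a) = trace(a b^2 a) trace(b) - trace(a b^2 a b)  (eliminate b^-1) = x*y^2*z - x^2*y - y^3 - y*z^2 + x*z + 3*y
reduce: trace(b^-1 a b^2 a^-1) = trace(b^-1 a b^2) trace(a) - trace(b^-1 a b^2 a)  (eliminate a^-1) = -x*y^2*z + x^2*y + y^3 + y*z^2 - 3*y
trace(b^2 a^-1 b^-2 a) = trace(b^-1 a b^2 a^-1) trace(b) - trace(b^-1 a b^2 a^-1 b)  (eliminate b^-1) = -x*y^3*z + x^2*y^2 + y^4 + y^2*z^2 - 4*y^2 + 2
reduce: trace(a^3 b^2) = trace(a) trace(b^2 a^2) - trace(b^2 a)  (reduce the a square) = x^2*y*z - x^3 - x*y^2 - y*z + 3*x
trace(a^3 b) = trace(a) trace(b a^2) - trace(b a)  (reduce the a square) = x^2*z - x*y - z
reduce: trace(a^2 b^3 a) = trace(b) trace(a^3 b^2) - trace(a^3 b)  (reduce the b square) = x^2*y^2*z - x^3*y - x*y^3 - x^2*z - y^2*z + 4*x*y + z
reduce: trace(b^3 a b a) = trace(b) trace(a b a b^2) - trace(a b a b)  (reduce the b square) = y^2*z^2 - x*y*z - y^2 - z^2 + 2
so trace(b^2 a b) = trace(b) trace(b a b) - trace(b a)  (reduce the b square) = y^2*z - x*y - z
reduce: trace(b^3 a b) = trace(b) trace(b^2 a b) - trace(b^2 a)  (reduce the b square) = y^3*z - x*y^2 - 2*y*z + x
trace(a^2 b^3 a b) = trace(a) trace(b^3 a b a) - trace(b^3 a b)  (reduce the a square) = x*y^2*z^2 - x^2*y*z - y^3*z - x*z^2 + 2*y*z + x
trace(b^-1 a^2 b^3 a) = trace(a^2 b^3 a) trace(b) - trace(a^2 b^3 a b)  (eliminate b^-1) = x^2*y^3*z - x^3*y^2 - x*y^4 - x*y^2*z^2 + 4*x*y^2 + x*z^2 - y*z - x
so trace(a^2 b^3 a^-1 b^-1) = trace(b^-1 a^2 b^3) trace(a) - trace(b^-1 a^2 b^3 a)  (eliminate a^-1) = -x^2*y^3*z + x^3*y^2 + x*y^4 + x*y^2*z^2 + x^2*y*z - x^3 - 5*x*y^2 - x*z^2 + y*z + 3*x
reduce: trace(a b^3 a^-1 b^-2 a) = trace(a^2 b^3 a^-1 b^-1) trace(b) - trace(a^2 b^3 a^-1)  (eliminate b^-1) = -x^2*y^4*z + x^3*y^3 + x*y^5 + x*y^3*z^2 + x^2*y^2*z - x^3*y - 5*x*y^3 - x*y*z^2 + 4*x*y + z
trace(b a b a b^3) = trace(b) trace(a b a b^3) - trace(a b a b^2)  (reduce the b square) = y^3*z^2 - x*y^2*z - y^3 - 2*y*z^2 + x*z + 3*y
so trace(a b a b a b) = trace(a b) trace(a b a b) - trace(a^-1 b^-1)  (split on a) = z^3 - 3*z
so trace(a b a b a) = trace(a) trace(b a b a) - trace(b a b)  (reduce the a square) = x*z^2 - y*z - x
so trace(a b a b a b^2) = trace(b) trace(a b a b a b) - trace(a b a b a)  (reduce the b square) = y*z^3 - x*z^2 - 2*y*z + x
trace(b a b a b^3 a) = trace(b) trace(a b a b a b^2) - trace(a b a b a b)  (reduce the b square) = y^2*z^3 - x*y*z^2 - 2*y^2*z - z^3 + x*y + 3*z
so trace(a b a b^3 a^-1 b) = trace(b a b a b^3) trace(a) - trace(b a b a b^3 a)  (eliminate a^-1) = x*y^3*z^2 - x^2*y^2*z - y^2*z^3 - x*y^3 - x*y*z^2 + x^2*z + 2*y^2*z + z^3 + 2*x*y - 3*z
so trace(a b a b^3 a^-1 b^-1) = trace(a b a b^3 a^-1) trace(b) - trace(a b a b^3 a^-1 b)  (eliminate b^-1) = -x*y^3*z^2 + x^2*y^2*z + y^4*z + y^2*z^3 + x*y*z^2 - x^2*z - 4*y^2*z - z^3 - x*y + 3*z
trace(a b^3 a^-1 b^-2 a b) = trace(a b a b^3 a^-1 b^-1) trace(b) - trace(a b a b^3 a^-1)  (eliminate b^-1) = -x*y^4*z^2 + x^2*y^3*z + y^5*z + y^3*z^3 + x*y^2*z^2 - x^2*y*z - 5*y^3*z - y*z^3 + 5*y*z - x
reduce: trace(b^3 a^-1 b^-2 a b^-1 a) = trace(a b^3 a^-1 b^-2 a) trace(b) - trace(a b^3 a^-1 b^-2 a b)  (eliminate b^-1) = -x^2*y^5*z + x^3*y^4 + x*y^6 + 2*x*y^4*z^2 - y^5*z - y^3*z^3 - x^3*y^2 - 5*x*y^4 - 2*x*y^2*z^2 + x^2*y*z + 5*y^3*z + y*z^3 + 4*x*y^2 - 4*y*z + x
so trace(a^-1 b^3 a^-1 b^-2 a b^-1) = trace(b^3 a^-1 b^-2 a b^-1) trace(a) - trace(b^3 a^-1 b^-2 a b^-1 a)  (eliminate a^-1) = x^2*y^5*z - x^3*y^4 - x*y^6 - 2*x*y^4*z^2 - x^2*y^3*z + y^5*z + y^3*z^3 + 2*x^3*y^2 + 6*x*y^4 + 3*x*y^2*z^2 - x^2*y*z - 5*y^3*z - y*z^3 - 8*x*y^2 + 4*y*z + x

x^2*y^5*z - x^3*y^4 - x*y^6 - 2*x*y^4*z^2 - x^2*y^3*z + y^5*z + y^3*z^3 + 2*x^3*y^2 + 6*x*y^4 + 3*x*y^2*z^2 - x^2*y*z - 5*y^3*z - y*z^3 - 8*x*y^2 + 4*y*z + x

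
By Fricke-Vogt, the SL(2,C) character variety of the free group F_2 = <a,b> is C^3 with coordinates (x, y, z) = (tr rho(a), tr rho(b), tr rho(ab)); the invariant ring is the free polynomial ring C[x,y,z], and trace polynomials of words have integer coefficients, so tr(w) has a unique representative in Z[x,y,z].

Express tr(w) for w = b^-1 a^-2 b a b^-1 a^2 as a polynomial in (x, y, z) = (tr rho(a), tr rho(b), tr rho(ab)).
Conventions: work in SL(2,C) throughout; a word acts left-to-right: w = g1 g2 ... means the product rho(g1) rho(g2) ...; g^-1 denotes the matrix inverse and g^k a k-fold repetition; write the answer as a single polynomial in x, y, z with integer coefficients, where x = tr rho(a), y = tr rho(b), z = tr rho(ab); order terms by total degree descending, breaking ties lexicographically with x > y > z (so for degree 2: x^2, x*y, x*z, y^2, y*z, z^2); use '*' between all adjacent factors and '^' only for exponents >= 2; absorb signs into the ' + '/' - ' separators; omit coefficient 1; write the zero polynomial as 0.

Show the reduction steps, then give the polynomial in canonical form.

use: trace(a b a) = trace(a) trace(b a) - trace(b)   [square of a] = x*z - y
trace(a b a b) = trace(b a) trace(b a) - trace(1)   [split at a repeated b] = z^2 - 2
trace(b a b^-1 a) = trace(a b a) trace(b) - trace(a b a b)   [inverse elimination on b] = x*y*z - y^2 - z^2 + 2
use: trace(a^3 b) = trace(a) trace(a b a) - trace(a b)   [square of a] = x^2*z - x*y - z
apply: trace(a^2) = trace(a) trace(a) - trace(1)   [square of a] = x^2 - 2
trace(a^3) = trace(a) trace(a^2) - trace(a)   [square of a] = x^3 - 3*x
apply: trace(b a^3 b) = trace(b) trace(a^3 b) - trace(a^3)   [square of b] = x^2*y*z - x^3 - x*y^2 - y*z + 3*x
trace(b a b) = trace(b) trace(a b) - trace(a)   [square of b] = y*z - x
use: trace(b a b a^2) = trace(a) trace(b a b a) - trace(b a b)   [square of a] = x*z^2 - y*z - x
trace(b a^3 b a) = trace(a) trace(b a b a^2) - trace(b a b a)   [square of a] = x^2*z^2 - x*y*z - x^2 - z^2 + 2
trace(a^2 b a^-1 b a) = trace(b a^3 b) trace(a) - trace(b a^3 b a)   [inverse elimination on a] = x^3*y*z - x^4 - x^2*y^2 - x^2*z^2 + 4*x^2 + z^2 - 2
trace(b a b a^2 b) = trace(b) trace(a b a^2 b) - trace(a b a^2)   [square of b] = x*y*z^2 - x^2*z - y^2*z + z
apply: trace(b a b a b a) = trace(a b a b) trace(a b) - trace(b a)   [split at a repeated a] = z^3 - 3*z
trace(b a b a b) = trace(b) trace(a b a b) - trace(a b a)   [square of b] = y*z^2 - x*z - y
use: trace(b a b a^2 b a) = trace(a) trace(b a b a b a) - trace(b a b a b)   [square of a] = x*z^3 - y*z^2 - 2*x*z + y
use: trace(a^2 b a^-1 b a b) = trace(b a b a^2 b) trace(a) - trace(b a b a^2 b a)   [inverse elimination on a] = x^2*y*z^2 - x^3*z - x*y^2*z - x*z^3 + y*z^2 + 3*x*z - y
apply: trace(a^-1 b a b^-1 a^2 b) = trace(a^2 b a^-1 b a) trace(b) - trace(a^2 b a^-1 b a b)   [inverse elimination on b] = x^3*y^2*z - x^4*y - x^2*y^3 - 2*x^2*y*z^2 + x^3*z + x*y^2*z + x*z^3 + 4*x^2*y - 3*x*z - y
use: trace(b a b^-1 a^2 b^-1 a^-1) = trace(a^-1 b a b^-1 a^2) trace(b) - trace(a^-1 b a b^-1 a^2 b)   [inverse elimination on b] = -x^3*y^2*z + x^4*y + x^2*y^3 + 2*x^2*y*z^2 - x^3*z - x*z^3 - 4*x^2*y - y^3 - y*z^2 + 3*x*z + 3*y
use: trace(a b^-1 a^2) = trace(a^3) trace(b) - trace(a^3 b)   [inverse elimination on b] = x^3*y - x^2*z - 2*x*y + z
trace(b^-1 a^-2 b a b^-1 a^2) = trace(b a b^-1 a^2 b^-1 a^-1) trace(a) - trace(b a b^-1 a^2 b^-1)   [inverse elimination on a] = -x^4*y^2*z + x^5*y + x^3*y^3 + 2*x^3*y*z^2 - x^4*z - x^2*z^3 - 5*x^3*y - x*y^3 - x*y*z^2 + 4*x^2*z + 5*x*y - z

-x^4*y^2*z + x^5*y + x^3*y^3 + 2*x^3*y*z^2 - x^4*z - x^2*z^3 - 5*x^3*y - x*y^3 - x*y*z^2 + 4*x^2*z + 5*x*y - z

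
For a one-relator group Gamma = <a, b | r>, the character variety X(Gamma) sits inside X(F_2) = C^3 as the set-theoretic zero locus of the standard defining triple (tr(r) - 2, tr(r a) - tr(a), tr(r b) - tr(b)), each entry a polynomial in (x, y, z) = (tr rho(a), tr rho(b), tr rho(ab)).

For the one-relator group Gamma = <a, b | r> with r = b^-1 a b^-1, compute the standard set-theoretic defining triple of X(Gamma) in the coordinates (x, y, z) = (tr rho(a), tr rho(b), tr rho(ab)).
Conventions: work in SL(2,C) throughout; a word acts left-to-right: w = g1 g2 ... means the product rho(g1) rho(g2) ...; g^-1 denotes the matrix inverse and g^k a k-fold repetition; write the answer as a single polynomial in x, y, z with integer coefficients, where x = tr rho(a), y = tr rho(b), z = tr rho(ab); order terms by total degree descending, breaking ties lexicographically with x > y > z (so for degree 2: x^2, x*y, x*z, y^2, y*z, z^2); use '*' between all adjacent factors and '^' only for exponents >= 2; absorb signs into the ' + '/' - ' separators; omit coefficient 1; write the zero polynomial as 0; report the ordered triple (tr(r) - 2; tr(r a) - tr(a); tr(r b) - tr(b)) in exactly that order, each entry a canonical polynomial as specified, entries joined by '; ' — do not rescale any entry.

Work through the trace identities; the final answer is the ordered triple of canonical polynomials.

x*y^2 - y*z - x - 2; x^2*y^2 - 2*x*y*z + z^2 - x - 2; x*y - y - z

so trace(b^-1 a) = trace(a) * trace(b) - trace(a b) = x*y - z
trace(b^-1 a b^-1) = trace(b^-1 a) * trace(b) - trace(b^-1 a b) = x*y^2 - y*z - x
reduce: trace(a^2) = trace(a) * trace(a) - trace(1) = x^2 - 2
so trace(a^2 b) = trace(a) * trace(b a) - trace(b) = x*z - y
so trace(a b^-1 a) = trace(a^2) * trace(b) - trace(a^2 b) = x^2*y - x*z - y
trace(a b a b) = trace(a b) * trace(a b) - trace(1)   [split at repeated a] = z^2 - 2
trace(a b^-1 a b) = trace(a b a) * trace(b) - trace(a b a b) = x*y*z - y^2 - z^2 + 2
trace(b^-1 a b^-1 a) = trace(a b^-1 a) * trace(b) - trace(a b^-1 a b) = x^2*y^2 - 2*x*y*z + z^2 - 2
assemble the triple (trace(r) - 2; trace(r a) - x; trace(r b) - y)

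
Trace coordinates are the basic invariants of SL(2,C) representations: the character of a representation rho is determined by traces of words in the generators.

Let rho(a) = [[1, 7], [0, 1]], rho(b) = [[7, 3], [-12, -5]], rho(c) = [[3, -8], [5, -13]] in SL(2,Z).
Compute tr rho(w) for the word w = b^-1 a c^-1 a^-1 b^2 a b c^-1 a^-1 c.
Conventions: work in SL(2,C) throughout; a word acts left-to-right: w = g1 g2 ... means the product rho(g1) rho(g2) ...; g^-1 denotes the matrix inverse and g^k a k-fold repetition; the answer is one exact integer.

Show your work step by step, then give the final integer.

rho(b^-1) = [[-5, -3], [12, 7]]
... * rho(a) = [[1, 7], [0, 1]]  ->  [[-5, -38], [12, 91]]
... * rho(c^-1) = [[-13, 8], [-5, 3]]  ->  [[255, -154], [-611, 369]]
... * rho(a^-1) = [[1, -7], [0, 1]]  ->  [[255, -1939], [-611, 4646]]
... * rho(b) = [[7, 3], [-12, -5]]  ->  [[25053, 10460], [-60029, -25063]]
... * rho(b) = [[7, 3], [-12, -5]]  ->  [[49851, 22859], [-119447, -54772]]
... * rho(a) = [[1, 7], [0, 1]]  ->  [[49851, 371816], [-119447, -890901]]
... * rho(b) = [[7, 3], [-12, -5]]  ->  [[-4112835, -1709527], [9854683, 4096164]]
... * rho(c^-1) = [[-13, 8], [-5, 3]]  ->  [[62014490, -38031261], [-148591699, 91125956]]
... * rho(a^-1) = [[1, -7], [0, 1]]  ->  [[62014490, -472132691], [-148591699, 1131267849]]
... * rho(c) = [[3, -8], [5, -13]]  ->  [[-2174619985, 5641609063], [5210564148, -13517748445]]
tr = -2174619985 + -13517748445 = -15692368430

-15692368430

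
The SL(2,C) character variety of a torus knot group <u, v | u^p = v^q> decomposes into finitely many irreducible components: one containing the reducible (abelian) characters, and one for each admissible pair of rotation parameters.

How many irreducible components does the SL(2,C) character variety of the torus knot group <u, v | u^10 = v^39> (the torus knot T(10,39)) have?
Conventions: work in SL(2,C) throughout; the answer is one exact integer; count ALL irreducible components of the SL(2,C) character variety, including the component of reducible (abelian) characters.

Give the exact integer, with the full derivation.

In the torus knot group T(10,39), u^10 = v^39 is central, so an irreducible representation sends it to +I or -I (Schur).
So on each irreducible component the traces are pinned: tr(u) = 2*cos(pi*alpha/10) with 1 <= alpha <= 9, tr(v) = 2*cos(pi*beta/39) with 1 <= beta <= 38.
Consistency of u^10 = (-1)^alpha I with v^39 = (-1)^beta I forces alpha = beta (mod 2).
Enumerate parity-matched pairs: 5*19 odd-odd plus 4*19 even-even gives 171.
Total: 171 irreducible-character components + 1 reducible (abelian) component = 172.

172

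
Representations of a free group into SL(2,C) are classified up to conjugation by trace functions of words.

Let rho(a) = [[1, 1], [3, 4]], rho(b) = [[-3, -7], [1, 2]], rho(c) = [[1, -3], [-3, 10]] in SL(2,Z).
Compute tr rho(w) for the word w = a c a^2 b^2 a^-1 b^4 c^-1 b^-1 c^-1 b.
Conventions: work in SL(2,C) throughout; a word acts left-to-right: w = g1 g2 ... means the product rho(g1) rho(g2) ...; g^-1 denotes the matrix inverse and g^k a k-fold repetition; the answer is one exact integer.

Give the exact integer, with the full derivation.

-39729541

rho(a) = [[1, 1], [3, 4]]
... * rho(c) = [[1, -3], [-3, 10]]  ->  [[-2, 7], [-9, 31]]
... * rho(a) = [[1, 1], [3, 4]]  ->  [[19, 26], [84, 115]]
... * rho(a) = [[1, 1], [3, 4]]  ->  [[97, 123], [429, 544]]
... * rho(b) = [[-3, -7], [1, 2]]  ->  [[-168, -433], [-743, -1915]]
... * rho(b) = [[-3, -7], [1, 2]]  ->  [[71, 310], [314, 1371]]
... * rho(a^-1) = [[4, -1], [-3, 1]]  ->  [[-646, 239], [-2857, 1057]]
... * rho(b) = [[-3, -7], [1, 2]]  ->  [[2177, 5000], [9628, 22113]]
... * rho(b) = [[-3, -7], [1, 2]]  ->  [[-1531, -5239], [-6771, -23170]]
... * rho(b) = [[-3, -7], [1, 2]]  ->  [[-646, 239], [-2857, 1057]]
... * rho(b) = [[-3, -7], [1, 2]]  ->  [[2177, 5000], [9628, 22113]]
... * rho(c^-1) = [[10, 3], [3, 1]]  ->  [[36770, 11531], [162619, 50997]]
... * rho(b^-1) = [[2, 7], [-1, -3]]  ->  [[62009, 222797], [274241, 985342]]
... * rho(c^-1) = [[10, 3], [3, 1]]  ->  [[1288481, 408824], [5698436, 1808065]]
... * rho(b) = [[-3, -7], [1, 2]]  ->  [[-3456619, -8201719], [-15287243, -36272922]]
tr = -3456619 + -36272922 = -39729541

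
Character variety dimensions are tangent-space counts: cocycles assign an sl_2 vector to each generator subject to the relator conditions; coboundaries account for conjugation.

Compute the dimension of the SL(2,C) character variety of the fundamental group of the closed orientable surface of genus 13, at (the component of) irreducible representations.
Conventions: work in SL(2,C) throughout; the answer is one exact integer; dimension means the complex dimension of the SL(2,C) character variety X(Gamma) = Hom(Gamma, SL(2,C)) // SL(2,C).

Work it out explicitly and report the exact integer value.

Gamma = pi_1(Sigma_13) = < a_1, b_1, ..., a_13, b_13 | prod [a_i, b_i] > has 2g = 26 generators and 1 relator.
Unconstrained cocycle data is one sl_2 vector per generator (78 dimensions), cut by the relator condition d_2(z) = 0.
H^2 = coker(d_2) is dual to H^0 = 0 at irreducible rho (Poincare duality), so d_2 is onto: dim Z^1 = 75.
As always at irreducible rho, dim B^1 = 3.
dim X = dim H^1 = 75 - 3 = 72.

72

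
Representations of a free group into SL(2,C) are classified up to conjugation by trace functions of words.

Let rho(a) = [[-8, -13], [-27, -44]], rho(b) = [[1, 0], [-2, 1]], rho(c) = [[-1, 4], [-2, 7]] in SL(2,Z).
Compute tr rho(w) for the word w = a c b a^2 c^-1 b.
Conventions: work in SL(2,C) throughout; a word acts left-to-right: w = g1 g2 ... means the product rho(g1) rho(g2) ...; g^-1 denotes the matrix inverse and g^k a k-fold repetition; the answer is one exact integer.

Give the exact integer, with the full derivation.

-140008

rho(a) = [[-8, -13], [-27, -44]]
... * rho(c) = [[-1, 4], [-2, 7]]  ->  [[34, -123], [115, -416]]
... * rho(b) = [[1, 0], [-2, 1]]  ->  [[280, -123], [947, -416]]
... * rho(a) = [[-8, -13], [-27, -44]]  ->  [[1081, 1772], [3656, 5993]]
... * rho(a) = [[-8, -13], [-27, -44]]  ->  [[-56492, -92021], [-191059, -311220]]
... * rho(c^-1) = [[7, -4], [2, -1]]  ->  [[-579486, 317989], [-1959853, 1075456]]
... * rho(b) = [[1, 0], [-2, 1]]  ->  [[-1215464, 317989], [-4110765, 1075456]]
tr = -1215464 + 1075456 = -140008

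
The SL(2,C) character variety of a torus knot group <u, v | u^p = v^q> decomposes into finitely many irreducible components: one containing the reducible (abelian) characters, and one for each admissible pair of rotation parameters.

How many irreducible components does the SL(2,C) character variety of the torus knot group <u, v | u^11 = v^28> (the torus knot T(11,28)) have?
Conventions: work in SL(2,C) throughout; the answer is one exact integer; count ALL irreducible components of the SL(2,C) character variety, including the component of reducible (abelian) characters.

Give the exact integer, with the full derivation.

In the torus knot group T(11,28), u^11 = v^28 is central, so an irreducible representation sends it to +I or -I (Schur).
This locks tr(u) to 2*cos(pi*alpha/11), alpha in 1..10, and tr(v) to 2*cos(pi*beta/28), beta in 1..27, on each component of irreducible characters.
Consistency of u^11 = (-1)^alpha I with v^28 = (-1)^beta I forces alpha = beta (mod 2).
Enumerate parity-matched pairs: 5*14 odd-odd plus 5*13 even-even gives 135.
components with irreducible characters: 135; plus the single component of reducible (abelian) characters: total 136.

136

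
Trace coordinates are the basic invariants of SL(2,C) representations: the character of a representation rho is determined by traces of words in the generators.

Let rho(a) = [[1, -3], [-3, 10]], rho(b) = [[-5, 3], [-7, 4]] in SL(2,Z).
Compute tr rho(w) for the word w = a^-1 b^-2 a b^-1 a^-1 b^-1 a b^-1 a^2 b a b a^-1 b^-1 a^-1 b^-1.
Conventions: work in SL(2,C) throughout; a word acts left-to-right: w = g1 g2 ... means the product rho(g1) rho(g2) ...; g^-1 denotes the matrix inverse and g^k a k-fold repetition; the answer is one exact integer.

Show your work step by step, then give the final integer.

-535942053216637

rho(a^-1) = [[10, 3], [3, 1]]
... * rho(b^-1) = [[4, -3], [7, -5]]  ->  [[61, -45], [19, -14]]
... * rho(b^-1) = [[4, -3], [7, -5]]  ->  [[-71, 42], [-22, 13]]
... * rho(a) = [[1, -3], [-3, 10]]  ->  [[-197, 633], [-61, 196]]
... * rho(b^-1) = [[4, -3], [7, -5]]  ->  [[3643, -2574], [1128, -797]]
... * rho(a^-1) = [[10, 3], [3, 1]]  ->  [[28708, 8355], [8889, 2587]]
... * rho(b^-1) = [[4, -3], [7, -5]]  ->  [[173317, -127899], [53665, -39602]]
... * rho(a) = [[1, -3], [-3, 10]]  ->  [[557014, -1798941], [172471, -557015]]
... * rho(b^-1) = [[4, -3], [7, -5]]  ->  [[-10364531, 7323663], [-3209221, 2267662]]
... * rho(a) = [[1, -3], [-3, 10]]  ->  [[-32335520, 104330223], [-10012207, 32304283]]
... * rho(a) = [[1, -3], [-3, 10]]  ->  [[-345326189, 1140308790], [-106925056, 353079451]]
... * rho(b) = [[-5, 3], [-7, 4]]  ->  [[-6255530585, 3525256593], [-1936930877, 1091542636]]
... * rho(a) = [[1, -3], [-3, 10]]  ->  [[-16831300364, 54019157685], [-5211558785, 16726218991]]
... * rho(b) = [[-5, 3], [-7, 4]]  ->  [[-293977601975, 165582729648], [-91025739012, 51270199609]]
... * rho(a^-1) = [[10, 3], [3, 1]]  ->  [[-2443027830806, -716350076277], [-756446791293, -221807017427]]
... * rho(b^-1) = [[4, -3], [7, -5]]  ->  [[-14786561857163, 10910833873803], [-4578436287161, 3378375461014]]
... * rho(a^-1) = [[10, 3], [3, 1]]  ->  [[-115133116950221, -33448851697686], [-35649236488568, -10356933400469]]
... * rho(b^-1) = [[4, -3], [7, -5]]  ->  [[-694674429684686, 512643609339093], [-215095479757555, 158732376468049]]
tr = -694674429684686 + 158732376468049 = -535942053216637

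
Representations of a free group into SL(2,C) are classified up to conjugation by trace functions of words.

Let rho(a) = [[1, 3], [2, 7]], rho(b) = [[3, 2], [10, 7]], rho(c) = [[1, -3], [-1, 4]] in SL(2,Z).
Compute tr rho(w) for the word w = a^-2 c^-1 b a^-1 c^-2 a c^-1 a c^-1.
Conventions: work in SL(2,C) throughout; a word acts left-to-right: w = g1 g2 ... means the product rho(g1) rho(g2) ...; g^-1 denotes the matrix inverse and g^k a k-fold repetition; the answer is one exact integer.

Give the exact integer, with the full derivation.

53500510

rho(a^-1) = [[7, -3], [-2, 1]]
... * rho(a^-1) = [[7, -3], [-2, 1]]  ->  [[55, -24], [-16, 7]]
... * rho(c^-1) = [[4, 3], [1, 1]]  ->  [[196, 141], [-57, -41]]
... * rho(b) = [[3, 2], [10, 7]]  ->  [[1998, 1379], [-581, -401]]
... * rho(a^-1) = [[7, -3], [-2, 1]]  ->  [[11228, -4615], [-3265, 1342]]
... * rho(c^-1) = [[4, 3], [1, 1]]  ->  [[40297, 29069], [-11718, -8453]]
... * rho(c^-1) = [[4, 3], [1, 1]]  ->  [[190257, 149960], [-55325, -43607]]
... * rho(a) = [[1, 3], [2, 7]]  ->  [[490177, 1620491], [-142539, -471224]]
... * rho(c^-1) = [[4, 3], [1, 1]]  ->  [[3581199, 3091022], [-1041380, -898841]]
... * rho(a) = [[1, 3], [2, 7]]  ->  [[9763243, 32380751], [-2839062, -9416027]]
... * rho(c^-1) = [[4, 3], [1, 1]]  ->  [[71433723, 61670480], [-20772275, -17933213]]
tr = 71433723 + -17933213 = 53500510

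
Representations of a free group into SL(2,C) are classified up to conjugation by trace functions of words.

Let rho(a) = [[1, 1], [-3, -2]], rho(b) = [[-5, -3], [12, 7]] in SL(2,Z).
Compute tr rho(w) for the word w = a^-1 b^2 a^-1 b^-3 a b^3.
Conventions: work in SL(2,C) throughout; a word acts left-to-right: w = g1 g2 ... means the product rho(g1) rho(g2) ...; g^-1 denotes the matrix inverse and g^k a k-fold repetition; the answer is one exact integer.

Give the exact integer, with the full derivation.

rho(a^-1) = [[-2, -1], [3, 1]]
... * rho(b) = [[-5, -3], [12, 7]]  ->  [[-2, -1], [-3, -2]]
... * rho(b) = [[-5, -3], [12, 7]]  ->  [[-2, -1], [-9, -5]]
... * rho(a^-1) = [[-2, -1], [3, 1]]  ->  [[1, 1], [3, 4]]
... * rho(b^-1) = [[7, 3], [-12, -5]]  ->  [[-5, -2], [-27, -11]]
... * rho(b^-1) = [[7, 3], [-12, -5]]  ->  [[-11, -5], [-57, -26]]
... * rho(b^-1) = [[7, 3], [-12, -5]]  ->  [[-17, -8], [-87, -41]]
... * rho(a) = [[1, 1], [-3, -2]]  ->  [[7, -1], [36, -5]]
... * rho(b) = [[-5, -3], [12, 7]]  ->  [[-47, -28], [-240, -143]]
... * rho(b) = [[-5, -3], [12, 7]]  ->  [[-101, -55], [-516, -281]]
... * rho(b) = [[-5, -3], [12, 7]]  ->  [[-155, -82], [-792, -419]]
tr = -155 + -419 = -574

-574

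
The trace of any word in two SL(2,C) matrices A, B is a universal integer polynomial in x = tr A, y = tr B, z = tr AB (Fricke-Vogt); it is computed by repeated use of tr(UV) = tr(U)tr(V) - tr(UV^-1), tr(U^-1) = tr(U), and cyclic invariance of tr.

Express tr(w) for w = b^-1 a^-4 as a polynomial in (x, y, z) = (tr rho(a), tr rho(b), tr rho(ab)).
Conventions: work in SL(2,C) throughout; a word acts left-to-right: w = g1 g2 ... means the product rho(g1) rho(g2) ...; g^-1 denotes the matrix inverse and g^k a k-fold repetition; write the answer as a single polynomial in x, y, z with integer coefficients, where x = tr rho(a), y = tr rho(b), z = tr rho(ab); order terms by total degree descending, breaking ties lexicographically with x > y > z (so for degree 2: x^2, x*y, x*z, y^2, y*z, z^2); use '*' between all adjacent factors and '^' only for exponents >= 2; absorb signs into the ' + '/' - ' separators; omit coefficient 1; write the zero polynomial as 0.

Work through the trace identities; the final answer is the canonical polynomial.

x^3*z - x^2*y - 2*x*z + y

reduce: tr(b^-1) = tr(b) = y
tr(b^-1 a) = tr(a) * tr(b) - tr(a b)   [inverse elimination on b] = x*y - z
tr(b^-1 a^-1) = tr(b^-1) * tr(a) - tr(b^-1 a)   [inverse elimination on a] = z
tr(b^-1 a^-2) = tr(b^-1 a^-1) * tr(a) - tr(b^-1)   [inverse elimination on a] = x*z - y
reduce: tr(a^-3 b^-1) = tr(b^-1 a^-2) * tr(a) - tr(b^-1 a^-1)   [inverse elimination on a] = x^2*z - x*y - z
so tr(b^-1 a^-4) = tr(a^-3 b^-1) * tr(a) - tr(a^-3 b^-1 a)   [inverse elimination on a] = x^3*z - x^2*y - 2*x*z + y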